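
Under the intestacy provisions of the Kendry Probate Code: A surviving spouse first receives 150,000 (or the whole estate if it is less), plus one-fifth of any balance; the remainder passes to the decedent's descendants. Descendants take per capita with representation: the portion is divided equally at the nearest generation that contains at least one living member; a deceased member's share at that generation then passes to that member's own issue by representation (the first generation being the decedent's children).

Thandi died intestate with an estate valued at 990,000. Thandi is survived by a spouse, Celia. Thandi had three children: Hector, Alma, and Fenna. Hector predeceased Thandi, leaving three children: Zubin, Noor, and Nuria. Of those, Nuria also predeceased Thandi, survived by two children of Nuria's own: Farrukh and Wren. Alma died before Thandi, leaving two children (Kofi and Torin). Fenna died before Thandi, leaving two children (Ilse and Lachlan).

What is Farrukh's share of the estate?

Celia first takes 150,000, leaving a balance of 840,000. Celia then takes one-fifth of the balance (168,000), for a total of 318,000. The remaining 672,000 passes to the descendants.
No child survives, so the initial division is made at the grandchildren's generation.
The descendants' portion (672,000) is divided into 7 shares of 96,000: Zubin, Noor, Kofi, Torin, Ilse, and Lachlan each take 96,000; Nuria's 96,000 share passes to Nuria's issue.
Nuria's share (96,000) is divided into 2 shares of 48,000: Farrukh and Wren each take 48,000.

Farrukh receives 48,000.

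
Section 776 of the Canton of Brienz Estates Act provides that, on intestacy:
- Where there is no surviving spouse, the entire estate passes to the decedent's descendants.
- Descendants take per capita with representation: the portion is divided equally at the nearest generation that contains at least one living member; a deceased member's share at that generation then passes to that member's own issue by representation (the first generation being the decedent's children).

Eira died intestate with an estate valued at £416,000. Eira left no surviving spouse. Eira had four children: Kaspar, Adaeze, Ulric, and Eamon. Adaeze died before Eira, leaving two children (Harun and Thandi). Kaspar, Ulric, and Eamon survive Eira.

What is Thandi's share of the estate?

Thandi receives £52,000.

The entire £416,000 passes to the descendants.
That amount (£416,000) is divided into 4 shares of £104,000: Kaspar, Ulric, and Eamon each take £104,000; Adaeze's £104,000 share passes to Adaeze's issue.
Adaeze's share (£104,000) is divided into 2 shares of £52,000: Harun and Thandi each take £52,000.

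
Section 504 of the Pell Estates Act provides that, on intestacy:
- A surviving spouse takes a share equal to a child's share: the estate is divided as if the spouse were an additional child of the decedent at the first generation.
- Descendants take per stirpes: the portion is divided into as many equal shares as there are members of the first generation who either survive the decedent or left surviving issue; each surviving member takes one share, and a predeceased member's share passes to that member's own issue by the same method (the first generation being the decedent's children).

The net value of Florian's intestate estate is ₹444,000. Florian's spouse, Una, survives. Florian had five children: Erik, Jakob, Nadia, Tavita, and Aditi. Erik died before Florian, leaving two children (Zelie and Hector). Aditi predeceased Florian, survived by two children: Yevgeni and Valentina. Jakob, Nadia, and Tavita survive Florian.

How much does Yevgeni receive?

Yevgeni receives ₹37,000.

The spouse counts as an additional share at the children's level, so there are 6 primary shares of ₹74,000. Una takes one such share (₹74,000).
The children's combined portion (₹370,000) is divided into 5 shares of ₹74,000: Jakob, Nadia, and Tavita each take ₹74,000; Erik's ₹74,000 share passes to Erik's issue; Aditi's ₹74,000 share passes to Aditi's issue.
Erik's share (₹74,000) is divided into 2 shares of ₹37,000: Zelie and Hector each take ₹37,000.
Aditi's share (₹74,000) is divided into 2 shares of ₹37,000: Yevgeni and Valentina each take ₹37,000.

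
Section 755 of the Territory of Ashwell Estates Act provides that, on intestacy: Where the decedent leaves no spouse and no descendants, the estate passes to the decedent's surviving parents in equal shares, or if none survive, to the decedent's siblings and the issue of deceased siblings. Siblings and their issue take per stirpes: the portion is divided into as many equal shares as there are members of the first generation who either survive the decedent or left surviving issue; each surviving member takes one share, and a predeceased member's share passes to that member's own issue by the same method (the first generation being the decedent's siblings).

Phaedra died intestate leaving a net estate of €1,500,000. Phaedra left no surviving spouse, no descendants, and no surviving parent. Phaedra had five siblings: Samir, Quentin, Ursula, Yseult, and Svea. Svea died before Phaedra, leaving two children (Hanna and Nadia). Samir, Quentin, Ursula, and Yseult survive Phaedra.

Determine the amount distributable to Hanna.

Hanna receives €150,000.

The entire €1,500,000 passes to the siblings and their issue.
That amount (€1,500,000) is divided into 5 shares of €300,000: Samir, Quentin, Ursula, and Yseult each take €300,000; Svea's €300,000 share passes to Svea's issue.
Svea's share (€300,000) is divided into 2 shares of €150,000: Hanna and Nadia each take €150,000.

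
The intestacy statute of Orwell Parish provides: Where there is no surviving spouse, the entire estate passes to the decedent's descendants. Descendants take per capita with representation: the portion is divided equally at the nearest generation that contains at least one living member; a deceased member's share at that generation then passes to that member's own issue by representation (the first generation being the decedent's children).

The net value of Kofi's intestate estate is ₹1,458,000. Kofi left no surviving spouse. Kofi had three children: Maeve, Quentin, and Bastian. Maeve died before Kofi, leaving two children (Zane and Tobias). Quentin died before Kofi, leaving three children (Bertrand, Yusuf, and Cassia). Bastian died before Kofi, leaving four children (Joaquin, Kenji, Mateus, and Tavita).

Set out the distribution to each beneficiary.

Zane: ₹162,000; Tobias: ₹162,000; Bertrand: ₹162,000; Yusuf: ₹162,000; Cassia: ₹162,000; Joaquin: ₹162,000; Kenji: ₹162,000; Mateus: ₹162,000; Tavita: ₹162,000

The entire ₹1,458,000 passes to the descendants.
No child survives, so the initial division is made at the grandchildren's generation.
That amount (₹1,458,000) is divided into 9 shares of ₹162,000: Zane, Tobias, Bertrand, Yusuf, Cassia, Joaquin, Kenji, Mateus, and Tavita each take ₹162,000.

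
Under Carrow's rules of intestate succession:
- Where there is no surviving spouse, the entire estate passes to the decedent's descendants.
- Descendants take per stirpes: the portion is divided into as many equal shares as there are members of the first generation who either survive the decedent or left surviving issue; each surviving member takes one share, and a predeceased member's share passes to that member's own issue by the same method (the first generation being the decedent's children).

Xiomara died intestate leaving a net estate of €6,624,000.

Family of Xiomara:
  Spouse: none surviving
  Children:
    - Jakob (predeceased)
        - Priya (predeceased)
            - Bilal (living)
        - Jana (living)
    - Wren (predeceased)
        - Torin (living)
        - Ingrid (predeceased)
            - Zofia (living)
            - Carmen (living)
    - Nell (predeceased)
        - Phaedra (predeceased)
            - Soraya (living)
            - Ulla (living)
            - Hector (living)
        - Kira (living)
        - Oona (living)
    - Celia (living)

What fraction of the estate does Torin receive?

Torin receives 1/8 of the estate.

The entire €6,624,000 passes to the descendants.
That amount (€6,624,000) is divided into 4 shares of €1,656,000: Celia takes €1,656,000; Jakob's €1,656,000 share passes to Jakob's issue; Wren's €1,656,000 share passes to Wren's issue; Nell's €1,656,000 share passes to Nell's issue.
Jakob's share (€1,656,000) is divided into 2 shares of €828,000: Jana takes €828,000; Priya's €828,000 share passes to Priya's issue.
Priya's share (€828,000) passes entirely to Bilal.
Wren's share (€1,656,000) is divided into 2 shares of €828,000: Torin takes €828,000; Ingrid's €828,000 share passes to Ingrid's issue.
Ingrid's share (€828,000) is divided into 2 shares of €414,000: Zofia and Carmen each take €414,000.
Nell's share (€1,656,000) is divided into 3 shares of €552,000: Kira and Oona each take €552,000; Phaedra's €552,000 share passes to Phaedra's issue.
Phaedra's share (€552,000) is divided into 3 shares of €184,000: Soraya, Ulla, and Hector each take €184,000.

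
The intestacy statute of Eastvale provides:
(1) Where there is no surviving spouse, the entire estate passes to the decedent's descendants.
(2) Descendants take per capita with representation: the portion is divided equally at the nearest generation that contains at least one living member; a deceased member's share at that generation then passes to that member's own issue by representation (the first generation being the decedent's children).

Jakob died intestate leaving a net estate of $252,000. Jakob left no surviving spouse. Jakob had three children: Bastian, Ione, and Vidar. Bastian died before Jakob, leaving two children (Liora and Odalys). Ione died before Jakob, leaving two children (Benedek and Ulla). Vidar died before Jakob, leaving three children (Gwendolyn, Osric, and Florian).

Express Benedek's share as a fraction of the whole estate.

The entire $252,000 passes to the descendants.
No child survives, so the initial division is made at the grandchildren's generation.
That amount ($252,000) is divided into 7 shares of $36,000: Liora, Odalys, Benedek, Ulla, Gwendolyn, Osric, and Florian each take $36,000.

Benedek receives 1/7 of the estate.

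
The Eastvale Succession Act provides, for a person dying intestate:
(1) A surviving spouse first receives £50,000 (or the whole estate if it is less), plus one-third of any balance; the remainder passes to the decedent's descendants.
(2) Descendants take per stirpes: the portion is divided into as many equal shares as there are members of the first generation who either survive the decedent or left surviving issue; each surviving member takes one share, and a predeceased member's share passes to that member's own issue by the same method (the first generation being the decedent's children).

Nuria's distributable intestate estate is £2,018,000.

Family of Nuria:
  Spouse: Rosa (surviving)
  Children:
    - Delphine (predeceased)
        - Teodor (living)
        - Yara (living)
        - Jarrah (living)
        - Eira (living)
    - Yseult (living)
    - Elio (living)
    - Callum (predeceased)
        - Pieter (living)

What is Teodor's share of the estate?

Teodor receives £82,000.

Rosa first takes £50,000, leaving a balance of £1,968,000. Rosa then takes one-third of the balance (£656,000), for a total of £706,000. The remaining £1,312,000 passes to the descendants.
The descendants' portion (£1,312,000) is divided into 4 shares of £328,000: Yseult and Elio each take £328,000; Delphine's £328,000 share passes to Delphine's issue; Callum's £328,000 share passes to Callum's issue.
Delphine's share (£328,000) is divided into 4 shares of £82,000: Teodor, Yara, Jarrah, and Eira each take £82,000.
Callum's share (£328,000) passes entirely to Pieter.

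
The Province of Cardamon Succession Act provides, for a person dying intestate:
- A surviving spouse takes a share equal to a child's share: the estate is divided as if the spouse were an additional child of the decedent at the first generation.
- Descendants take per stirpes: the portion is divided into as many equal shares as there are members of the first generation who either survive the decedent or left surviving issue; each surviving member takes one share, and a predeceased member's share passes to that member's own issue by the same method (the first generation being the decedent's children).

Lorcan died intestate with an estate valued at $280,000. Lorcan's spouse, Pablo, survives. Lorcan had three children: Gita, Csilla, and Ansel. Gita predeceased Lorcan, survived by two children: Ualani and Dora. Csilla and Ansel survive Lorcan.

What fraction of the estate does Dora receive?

Dora receives 1/8 of the estate.

The spouse counts as an additional share at the children's level, so there are 4 primary shares of $70,000. Pablo takes one such share ($70,000).
The children's combined portion ($210,000) is divided into 3 shares of $70,000: Csilla and Ansel each take $70,000; Gita's $70,000 share passes to Gita's issue.
Gita's share ($70,000) is divided into 2 shares of $35,000: Ualani and Dora each take $35,000.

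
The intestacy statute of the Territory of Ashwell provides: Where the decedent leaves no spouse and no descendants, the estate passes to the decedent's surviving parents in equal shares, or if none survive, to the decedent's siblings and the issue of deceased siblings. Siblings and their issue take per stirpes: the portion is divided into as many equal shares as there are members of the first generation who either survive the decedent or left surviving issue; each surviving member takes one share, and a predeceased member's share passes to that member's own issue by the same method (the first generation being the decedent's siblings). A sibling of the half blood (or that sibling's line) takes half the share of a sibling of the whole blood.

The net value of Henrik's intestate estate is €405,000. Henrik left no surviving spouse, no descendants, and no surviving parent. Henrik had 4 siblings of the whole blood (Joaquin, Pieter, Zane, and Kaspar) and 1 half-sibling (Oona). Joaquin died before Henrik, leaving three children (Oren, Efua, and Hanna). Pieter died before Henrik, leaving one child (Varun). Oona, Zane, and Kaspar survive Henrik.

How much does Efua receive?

The entire €405,000 passes to the siblings and their issue.
Counting each half-blood sibling's line as half a unit, there are 9/2 units in €405,000, so one unit is €90,000. Whole-blood lines (Joaquin, Pieter, Zane, and Kaspar) take €90,000 each; half-blood lines (Oona) take €45,000 each.
Joaquin's share (€90,000) is divided into 3 shares of €30,000: Oren, Efua, and Hanna each take €30,000.
Pieter's share (€90,000) passes entirely to Varun.

Efua receives €30,000.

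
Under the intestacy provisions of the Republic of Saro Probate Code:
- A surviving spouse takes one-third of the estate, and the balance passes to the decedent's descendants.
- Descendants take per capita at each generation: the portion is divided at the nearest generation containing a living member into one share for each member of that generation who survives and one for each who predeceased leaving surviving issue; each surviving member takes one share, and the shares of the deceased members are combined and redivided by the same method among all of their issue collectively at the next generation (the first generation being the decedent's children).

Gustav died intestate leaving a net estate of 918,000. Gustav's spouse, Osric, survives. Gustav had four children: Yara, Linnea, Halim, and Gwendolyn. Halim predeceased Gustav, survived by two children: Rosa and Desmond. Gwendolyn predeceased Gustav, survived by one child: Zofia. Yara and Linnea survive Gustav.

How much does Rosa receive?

Rosa receives 102,000.

Osric takes one-third of 918,000 = 306,000. The remaining 612,000 passes to the descendants.
The descendants' portion (612,000) is divided at the children's generation into 4 shares of 153,000. Yara and Linnea each take 153,000. The 2 shares of the deceased (Halim and Gwendolyn) are combined into a pool of 306,000.
That pool (306,000) is divided at the grandchildren's generation equally among Rosa, Desmond, and Zofia: 102,000 each.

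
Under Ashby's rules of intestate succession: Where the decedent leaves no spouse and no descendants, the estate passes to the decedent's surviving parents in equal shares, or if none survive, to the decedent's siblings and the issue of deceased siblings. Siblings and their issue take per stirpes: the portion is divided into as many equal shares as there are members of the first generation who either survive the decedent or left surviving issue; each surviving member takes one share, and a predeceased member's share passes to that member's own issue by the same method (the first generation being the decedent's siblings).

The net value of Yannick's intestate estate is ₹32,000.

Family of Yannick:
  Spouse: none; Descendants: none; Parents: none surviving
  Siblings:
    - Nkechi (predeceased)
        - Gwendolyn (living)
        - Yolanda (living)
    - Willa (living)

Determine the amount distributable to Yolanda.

Yolanda receives ₹8,000.

The entire ₹32,000 passes to the siblings and their issue.
That amount (₹32,000) is divided into 2 shares of ₹16,000: Willa takes ₹16,000; Nkechi's ₹16,000 share passes to Nkechi's issue.
Nkechi's share (₹16,000) is divided into 2 shares of ₹8,000: Gwendolyn and Yolanda each take ₹8,000.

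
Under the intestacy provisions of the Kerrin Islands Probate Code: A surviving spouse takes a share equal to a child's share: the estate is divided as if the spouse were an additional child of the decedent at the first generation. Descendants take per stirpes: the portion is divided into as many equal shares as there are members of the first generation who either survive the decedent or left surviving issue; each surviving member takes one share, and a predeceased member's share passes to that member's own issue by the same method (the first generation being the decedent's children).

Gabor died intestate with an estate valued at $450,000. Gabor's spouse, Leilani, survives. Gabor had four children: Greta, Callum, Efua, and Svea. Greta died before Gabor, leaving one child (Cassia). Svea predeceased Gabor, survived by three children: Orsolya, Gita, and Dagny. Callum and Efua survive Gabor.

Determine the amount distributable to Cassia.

Cassia receives $90,000.

The spouse counts as an additional share at the children's level, so there are 5 primary shares of $90,000. Leilani takes one such share ($90,000).
The children's combined portion ($360,000) is divided into 4 shares of $90,000: Callum and Efua each take $90,000; Greta's $90,000 share passes to Greta's issue; Svea's $90,000 share passes to Svea's issue.
Greta's share ($90,000) passes entirely to Cassia.
Svea's share ($90,000) is divided into 3 shares of $30,000: Orsolya, Gita, and Dagny each take $30,000.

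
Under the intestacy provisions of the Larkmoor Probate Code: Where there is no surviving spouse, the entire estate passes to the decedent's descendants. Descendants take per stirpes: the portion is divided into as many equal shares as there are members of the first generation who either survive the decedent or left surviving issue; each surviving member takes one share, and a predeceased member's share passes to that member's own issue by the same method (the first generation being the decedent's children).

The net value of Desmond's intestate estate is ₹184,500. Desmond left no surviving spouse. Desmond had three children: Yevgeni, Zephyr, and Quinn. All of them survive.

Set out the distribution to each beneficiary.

The entire ₹184,500 passes to the descendants.
That amount (₹184,500) is divided into 3 shares of ₹61,500: Yevgeni, Zephyr, and Quinn each take ₹61,500.

Yevgeni: ₹61,500; Zephyr: ₹61,500; Quinn: ₹61,500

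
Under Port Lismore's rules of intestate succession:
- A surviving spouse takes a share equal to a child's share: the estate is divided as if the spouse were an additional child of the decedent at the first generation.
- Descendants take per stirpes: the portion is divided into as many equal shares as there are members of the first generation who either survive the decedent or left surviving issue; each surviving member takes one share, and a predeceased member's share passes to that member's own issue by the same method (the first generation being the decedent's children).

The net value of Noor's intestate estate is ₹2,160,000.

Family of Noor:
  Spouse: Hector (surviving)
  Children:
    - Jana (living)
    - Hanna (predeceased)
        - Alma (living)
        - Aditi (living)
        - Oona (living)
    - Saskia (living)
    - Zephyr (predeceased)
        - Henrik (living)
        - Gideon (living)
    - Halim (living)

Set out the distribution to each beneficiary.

The spouse counts as an additional share at the children's level, so there are 6 primary shares of ₹360,000. Hector takes one such share (₹360,000).
The children's combined portion (₹1,800,000) is divided into 5 shares of ₹360,000: Jana, Saskia, and Halim each take ₹360,000; Hanna's ₹360,000 share passes to Hanna's issue; Zephyr's ₹360,000 share passes to Zephyr's issue.
Hanna's share (₹360,000) is divided into 3 shares of ₹120,000: Alma, Aditi, and Oona each take ₹120,000.
Zephyr's share (₹360,000) is divided into 2 shares of ₹180,000: Henrik and Gideon each take ₹180,000.

Hector: ₹360,000; Jana: ₹360,000; Alma: ₹120,000; Aditi: ₹120,000; Oona: ₹120,000; Saskia: ₹360,000; Henrik: ₹180,000; Gideon: ₹180,000; Halim: ₹360,000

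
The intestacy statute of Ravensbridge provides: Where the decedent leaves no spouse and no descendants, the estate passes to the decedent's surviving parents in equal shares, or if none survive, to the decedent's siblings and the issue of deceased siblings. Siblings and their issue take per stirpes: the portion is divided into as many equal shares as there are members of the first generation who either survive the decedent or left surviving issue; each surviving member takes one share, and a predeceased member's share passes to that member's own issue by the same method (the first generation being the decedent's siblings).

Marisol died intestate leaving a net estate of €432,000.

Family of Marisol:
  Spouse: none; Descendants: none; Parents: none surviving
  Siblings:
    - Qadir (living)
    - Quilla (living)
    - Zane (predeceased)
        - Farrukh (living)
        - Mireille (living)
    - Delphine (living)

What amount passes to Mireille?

The entire €432,000 passes to the siblings and their issue.
That amount (€432,000) is divided into 4 shares of €108,000: Qadir, Quilla, and Delphine each take €108,000; Zane's €108,000 share passes to Zane's issue.
Zane's share (€108,000) is divided into 2 shares of €54,000: Farrukh and Mireille each take €54,000.

Mireille receives €54,000.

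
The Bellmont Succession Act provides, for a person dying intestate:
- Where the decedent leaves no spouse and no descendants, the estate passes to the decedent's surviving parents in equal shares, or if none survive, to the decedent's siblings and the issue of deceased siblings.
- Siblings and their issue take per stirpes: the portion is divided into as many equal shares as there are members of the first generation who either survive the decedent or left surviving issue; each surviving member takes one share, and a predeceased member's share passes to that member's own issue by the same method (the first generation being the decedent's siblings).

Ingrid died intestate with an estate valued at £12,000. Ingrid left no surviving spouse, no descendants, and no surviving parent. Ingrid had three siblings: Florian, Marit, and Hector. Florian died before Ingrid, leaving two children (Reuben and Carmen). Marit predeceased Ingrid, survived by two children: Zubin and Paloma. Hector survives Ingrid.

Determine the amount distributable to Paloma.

The entire £12,000 passes to the siblings and their issue.
That amount (£12,000) is divided into 3 shares of £4,000: Hector takes £4,000; Florian's £4,000 share passes to Florian's issue; Marit's £4,000 share passes to Marit's issue.
Florian's share (£4,000) is divided into 2 shares of £2,000: Reuben and Carmen each take £2,000.
Marit's share (£4,000) is divided into 2 shares of £2,000: Zubin and Paloma each take £2,000.

Paloma receives £2,000.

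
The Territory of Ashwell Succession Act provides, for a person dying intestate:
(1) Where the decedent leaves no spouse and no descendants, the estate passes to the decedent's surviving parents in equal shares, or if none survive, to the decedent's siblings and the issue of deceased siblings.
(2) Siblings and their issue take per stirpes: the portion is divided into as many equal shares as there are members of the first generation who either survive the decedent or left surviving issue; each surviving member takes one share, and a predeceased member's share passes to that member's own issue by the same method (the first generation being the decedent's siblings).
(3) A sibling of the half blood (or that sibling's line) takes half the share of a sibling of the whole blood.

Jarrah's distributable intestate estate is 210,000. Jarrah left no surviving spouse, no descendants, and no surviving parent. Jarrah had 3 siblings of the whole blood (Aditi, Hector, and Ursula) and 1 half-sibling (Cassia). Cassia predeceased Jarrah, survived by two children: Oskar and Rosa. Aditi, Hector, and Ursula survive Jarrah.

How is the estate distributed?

Aditi: 60,000; Oskar: 15,000; Rosa: 15,000; Hector: 60,000; Ursula: 60,000

The entire 210,000 passes to the siblings and their issue.
Counting each half-blood sibling's line as half a unit, there are 7/2 units in 210,000, so one unit is 60,000. Whole-blood lines (Aditi, Hector, and Ursula) take 60,000 each; half-blood lines (Cassia) take 30,000 each.
Cassia's share (30,000) is divided into 2 shares of 15,000: Oskar and Rosa each take 15,000.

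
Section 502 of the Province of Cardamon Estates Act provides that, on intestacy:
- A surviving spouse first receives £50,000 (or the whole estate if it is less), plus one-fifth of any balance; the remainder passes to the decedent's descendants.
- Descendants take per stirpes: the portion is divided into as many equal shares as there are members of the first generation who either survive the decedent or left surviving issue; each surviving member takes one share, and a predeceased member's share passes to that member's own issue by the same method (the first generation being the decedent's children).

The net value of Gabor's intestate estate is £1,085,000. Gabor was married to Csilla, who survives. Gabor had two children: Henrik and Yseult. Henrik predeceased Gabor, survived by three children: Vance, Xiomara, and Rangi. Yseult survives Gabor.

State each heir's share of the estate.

Csilla: £257,000; Vance: £138,000; Xiomara: £138,000; Rangi: £138,000; Yseult: £414,000

Csilla first takes £50,000, leaving a balance of £1,035,000. Csilla then takes one-fifth of the balance (£207,000), for a total of £257,000. The remaining £828,000 passes to the descendants.
The descendants' portion (£828,000) is divided into 2 shares of £414,000: Yseult takes £414,000; Henrik's £414,000 share passes to Henrik's issue.
Henrik's share (£414,000) is divided into 3 shares of £138,000: Vance, Xiomara, and Rangi each take £138,000.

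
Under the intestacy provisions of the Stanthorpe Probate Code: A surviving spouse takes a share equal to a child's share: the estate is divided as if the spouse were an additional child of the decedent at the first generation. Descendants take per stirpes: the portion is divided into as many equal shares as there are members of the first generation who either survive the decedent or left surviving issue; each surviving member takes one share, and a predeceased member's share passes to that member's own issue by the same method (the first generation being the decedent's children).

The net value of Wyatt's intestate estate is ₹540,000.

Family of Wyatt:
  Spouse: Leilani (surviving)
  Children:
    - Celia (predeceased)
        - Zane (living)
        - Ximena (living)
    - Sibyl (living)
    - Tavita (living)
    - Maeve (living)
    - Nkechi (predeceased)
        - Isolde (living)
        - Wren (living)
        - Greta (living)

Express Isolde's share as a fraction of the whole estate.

The spouse counts as an additional share at the children's level, so there are 6 primary shares of ₹90,000. Leilani takes one such share (₹90,000).
The children's combined portion (₹450,000) is divided into 5 shares of ₹90,000: Sibyl, Tavita, and Maeve each take ₹90,000; Celia's ₹90,000 share passes to Celia's issue; Nkechi's ₹90,000 share passes to Nkechi's issue.
Celia's share (₹90,000) is divided into 2 shares of ₹45,000: Zane and Ximena each take ₹45,000.
Nkechi's share (₹90,000) is divided into 3 shares of ₹30,000: Isolde, Wren, and Greta each take ₹30,000.

Isolde receives 1/18 of the estate.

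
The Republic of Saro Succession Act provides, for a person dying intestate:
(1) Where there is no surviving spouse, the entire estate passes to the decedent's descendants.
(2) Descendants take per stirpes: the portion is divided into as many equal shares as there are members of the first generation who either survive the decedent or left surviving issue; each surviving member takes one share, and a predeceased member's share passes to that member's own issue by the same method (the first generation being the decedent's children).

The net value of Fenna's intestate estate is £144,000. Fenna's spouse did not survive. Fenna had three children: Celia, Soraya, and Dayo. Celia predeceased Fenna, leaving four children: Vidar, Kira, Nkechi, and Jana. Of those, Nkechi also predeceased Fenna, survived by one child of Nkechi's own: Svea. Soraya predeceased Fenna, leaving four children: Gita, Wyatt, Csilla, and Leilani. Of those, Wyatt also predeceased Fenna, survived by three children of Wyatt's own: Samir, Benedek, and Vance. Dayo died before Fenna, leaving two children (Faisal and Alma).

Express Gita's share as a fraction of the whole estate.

The entire £144,000 passes to the descendants.
That amount (£144,000) is divided into 3 shares of £48,000: Celia's £48,000 share passes to Celia's issue; Soraya's £48,000 share passes to Soraya's issue; Dayo's £48,000 share passes to Dayo's issue.
Celia's share (£48,000) is divided into 4 shares of £12,000: Vidar, Kira, and Jana each take £12,000; Nkechi's £12,000 share passes to Nkechi's issue.
Nkechi's share (£12,000) passes entirely to Svea.
Soraya's share (£48,000) is divided into 4 shares of £12,000: Gita, Csilla, and Leilani each take £12,000; Wyatt's £12,000 share passes to Wyatt's issue.
Wyatt's share (£12,000) is divided into 3 shares of £4,000: Samir, Benedek, and Vance each take £4,000.
Dayo's share (£48,000) is divided into 2 shares of £24,000: Faisal and Alma each take £24,000.

Gita receives 1/12 of the estate.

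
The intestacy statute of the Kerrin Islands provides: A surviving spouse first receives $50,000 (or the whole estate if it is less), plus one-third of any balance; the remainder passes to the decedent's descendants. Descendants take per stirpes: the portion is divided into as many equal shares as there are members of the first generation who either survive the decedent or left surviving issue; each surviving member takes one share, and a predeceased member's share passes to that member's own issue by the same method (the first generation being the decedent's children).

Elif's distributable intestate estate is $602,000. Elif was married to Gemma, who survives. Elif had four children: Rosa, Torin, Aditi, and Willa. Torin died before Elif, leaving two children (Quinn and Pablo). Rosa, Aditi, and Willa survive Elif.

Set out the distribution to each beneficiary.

Gemma: $234,000; Rosa: $92,000; Quinn: $46,000; Pablo: $46,000; Aditi: $92,000; Willa: $92,000

Gemma first takes $50,000, leaving a balance of $552,000. Gemma then takes one-third of the balance ($184,000), for a total of $234,000. The remaining $368,000 passes to the descendants.
The descendants' portion ($368,000) is divided into 4 shares of $92,000: Rosa, Aditi, and Willa each take $92,000; Torin's $92,000 share passes to Torin's issue.
Torin's share ($92,000) is divided into 2 shares of $46,000: Quinn and Pablo each take $46,000.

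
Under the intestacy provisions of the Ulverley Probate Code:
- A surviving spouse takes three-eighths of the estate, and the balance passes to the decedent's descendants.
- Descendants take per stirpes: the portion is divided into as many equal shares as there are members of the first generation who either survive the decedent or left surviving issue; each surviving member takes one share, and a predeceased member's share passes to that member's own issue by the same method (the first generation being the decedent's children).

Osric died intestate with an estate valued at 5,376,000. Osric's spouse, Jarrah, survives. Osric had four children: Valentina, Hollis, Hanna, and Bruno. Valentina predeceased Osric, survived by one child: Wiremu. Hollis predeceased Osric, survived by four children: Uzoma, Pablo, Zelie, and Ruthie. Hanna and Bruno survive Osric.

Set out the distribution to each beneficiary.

Jarrah: 2,016,000; Wiremu: 840,000; Uzoma: 210,000; Pablo: 210,000; Zelie: 210,000; Ruthie: 210,000; Hanna: 840,000; Bruno: 840,000

Jarrah takes three-eighths of 5,376,000 = 2,016,000. The remaining 3,360,000 passes to the descendants.
The descendants' portion (3,360,000) is divided into 4 shares of 840,000: Hanna and Bruno each take 840,000; Valentina's 840,000 share passes to Valentina's issue; Hollis's 840,000 share passes to Hollis's issue.
Valentina's share (840,000) passes entirely to Wiremu.
Hollis's share (840,000) is divided into 4 shares of 210,000: Uzoma, Pablo, Zelie, and Ruthie each take 210,000.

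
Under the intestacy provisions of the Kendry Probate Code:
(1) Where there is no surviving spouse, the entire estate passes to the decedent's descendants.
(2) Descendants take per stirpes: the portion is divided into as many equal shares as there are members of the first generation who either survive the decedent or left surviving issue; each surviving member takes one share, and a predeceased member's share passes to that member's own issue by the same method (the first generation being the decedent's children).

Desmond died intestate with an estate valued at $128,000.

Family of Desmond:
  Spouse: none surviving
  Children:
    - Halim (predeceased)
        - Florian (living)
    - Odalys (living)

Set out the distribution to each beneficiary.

The entire $128,000 passes to the descendants.
That amount ($128,000) is divided into 2 shares of $64,000: Odalys takes $64,000; Halim's $64,000 share passes to Halim's issue.
Halim's share ($64,000) passes entirely to Florian.

Florian: $64,000; Odalys: $64,000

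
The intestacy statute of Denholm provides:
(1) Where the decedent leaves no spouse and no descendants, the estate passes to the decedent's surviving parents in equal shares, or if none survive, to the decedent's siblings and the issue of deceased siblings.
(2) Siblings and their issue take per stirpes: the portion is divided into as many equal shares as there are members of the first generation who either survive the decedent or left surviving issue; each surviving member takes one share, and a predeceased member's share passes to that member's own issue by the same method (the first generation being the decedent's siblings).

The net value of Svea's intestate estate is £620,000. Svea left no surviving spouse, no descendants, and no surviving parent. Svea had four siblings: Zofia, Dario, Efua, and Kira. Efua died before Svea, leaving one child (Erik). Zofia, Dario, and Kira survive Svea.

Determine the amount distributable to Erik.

Erik receives £155,000.

The entire £620,000 passes to the siblings and their issue.
That amount (£620,000) is divided into 4 shares of £155,000: Zofia, Dario, and Kira each take £155,000; Efua's £155,000 share passes to Efua's issue.
Efua's share (£155,000) passes entirely to Erik.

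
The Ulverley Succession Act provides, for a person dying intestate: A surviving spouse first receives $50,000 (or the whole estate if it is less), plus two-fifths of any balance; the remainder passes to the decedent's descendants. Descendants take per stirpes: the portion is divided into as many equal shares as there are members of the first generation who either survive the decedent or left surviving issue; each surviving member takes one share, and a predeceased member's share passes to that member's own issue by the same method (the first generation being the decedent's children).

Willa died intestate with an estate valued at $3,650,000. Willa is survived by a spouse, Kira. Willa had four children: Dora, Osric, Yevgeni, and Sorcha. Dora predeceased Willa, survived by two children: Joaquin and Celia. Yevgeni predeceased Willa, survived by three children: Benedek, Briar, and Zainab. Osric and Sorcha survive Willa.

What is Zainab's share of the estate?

Kira first takes $50,000, leaving a balance of $3,600,000. Kira then takes two-fifths of the balance ($1,440,000), for a total of $1,490,000. The remaining $2,160,000 passes to the descendants.
The descendants' portion ($2,160,000) is divided into 4 shares of $540,000: Osric and Sorcha each take $540,000; Dora's $540,000 share passes to Dora's issue; Yevgeni's $540,000 share passes to Yevgeni's issue.
Dora's share ($540,000) is divided into 2 shares of $270,000: Joaquin and Celia each take $270,000.
Yevgeni's share ($540,000) is divided into 3 shares of $180,000: Benedek, Briar, and Zainab each take $180,000.

Zainab receives $180,000.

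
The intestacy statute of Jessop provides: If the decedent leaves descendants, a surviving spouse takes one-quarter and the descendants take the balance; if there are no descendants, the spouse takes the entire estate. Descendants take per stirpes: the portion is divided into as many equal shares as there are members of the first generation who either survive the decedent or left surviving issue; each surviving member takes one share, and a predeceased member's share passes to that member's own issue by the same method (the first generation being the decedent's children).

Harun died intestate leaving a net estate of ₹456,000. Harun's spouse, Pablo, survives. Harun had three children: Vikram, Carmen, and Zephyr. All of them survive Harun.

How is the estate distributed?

Pablo takes one-quarter of ₹456,000 = ₹114,000. The remaining ₹342,000 passes to the descendants.
The descendants' portion (₹342,000) is divided into 3 shares of ₹114,000: Vikram, Carmen, and Zephyr each take ₹114,000.

Pablo: ₹114,000; Vikram: ₹114,000; Carmen: ₹114,000; Zephyr: ₹114,000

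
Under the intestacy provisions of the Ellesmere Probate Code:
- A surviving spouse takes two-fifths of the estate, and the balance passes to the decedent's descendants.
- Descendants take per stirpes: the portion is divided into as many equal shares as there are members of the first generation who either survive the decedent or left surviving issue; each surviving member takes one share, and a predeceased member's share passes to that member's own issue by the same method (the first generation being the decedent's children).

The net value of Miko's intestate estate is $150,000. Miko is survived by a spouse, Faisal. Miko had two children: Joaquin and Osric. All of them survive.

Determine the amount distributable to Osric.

Faisal takes two-fifths of $150,000 = $60,000. The remaining $90,000 passes to the descendants.
The descendants' portion ($90,000) is divided into 2 shares of $45,000: Joaquin and Osric each take $45,000.

Osric receives $45,000.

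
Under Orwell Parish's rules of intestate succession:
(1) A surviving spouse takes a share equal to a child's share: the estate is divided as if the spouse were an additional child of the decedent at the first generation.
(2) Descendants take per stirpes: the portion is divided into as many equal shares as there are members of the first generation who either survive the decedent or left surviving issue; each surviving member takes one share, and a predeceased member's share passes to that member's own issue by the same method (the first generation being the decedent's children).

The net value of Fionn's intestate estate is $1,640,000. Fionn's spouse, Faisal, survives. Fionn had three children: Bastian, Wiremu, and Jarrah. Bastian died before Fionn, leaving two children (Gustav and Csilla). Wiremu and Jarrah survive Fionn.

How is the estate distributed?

The spouse counts as an additional share at the children's level, so there are 4 primary shares of $410,000. Faisal takes one such share ($410,000).
The children's combined portion ($1,230,000) is divided into 3 shares of $410,000: Wiremu and Jarrah each take $410,000; Bastian's $410,000 share passes to Bastian's issue.
Bastian's share ($410,000) is divided into 2 shares of $205,000: Gustav and Csilla each take $205,000.

Faisal: $410,000; Gustav: $205,000; Csilla: $205,000; Wiremu: $410,000; Jarrah: $410,000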